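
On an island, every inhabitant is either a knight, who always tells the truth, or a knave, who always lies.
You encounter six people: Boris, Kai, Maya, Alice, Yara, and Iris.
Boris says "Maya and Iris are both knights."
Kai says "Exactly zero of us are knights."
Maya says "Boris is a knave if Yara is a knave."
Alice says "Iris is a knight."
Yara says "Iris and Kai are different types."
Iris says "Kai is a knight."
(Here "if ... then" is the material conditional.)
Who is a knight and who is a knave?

Knights: Maya. Knaves: Boris, Kai, Alice, Yara, and Iris.

Boris is a knave, and the claim "Maya and Iris are both knights" is indeed false.
As a knave, Kai's statement "exactly zero of us are knights" should be false; it is.
As a knight, Maya's statement "Boris is a knave if Yara is a knave" should be true; it is.
Alice is a knave, so "Iris is a knight" must be false — and it is.
Since Yara is a knave, "Iris and Kai are different types" needs to be false, which holds.
As a knave, Iris's statement "Kai is a knight" should be false; it is.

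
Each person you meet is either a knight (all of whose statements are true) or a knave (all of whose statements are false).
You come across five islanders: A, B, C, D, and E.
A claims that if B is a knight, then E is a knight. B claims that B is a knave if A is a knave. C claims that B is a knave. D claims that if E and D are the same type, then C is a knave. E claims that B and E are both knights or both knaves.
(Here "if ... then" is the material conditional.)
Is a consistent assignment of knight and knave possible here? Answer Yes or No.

One consistent assignment: A=knight, B=knight, C=knave, D=knight, E=knight.

Yes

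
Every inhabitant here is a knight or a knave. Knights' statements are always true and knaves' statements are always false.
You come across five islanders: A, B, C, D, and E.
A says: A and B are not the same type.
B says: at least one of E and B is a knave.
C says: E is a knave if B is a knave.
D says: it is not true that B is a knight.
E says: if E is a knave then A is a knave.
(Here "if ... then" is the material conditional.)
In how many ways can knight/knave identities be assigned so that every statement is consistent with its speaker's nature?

0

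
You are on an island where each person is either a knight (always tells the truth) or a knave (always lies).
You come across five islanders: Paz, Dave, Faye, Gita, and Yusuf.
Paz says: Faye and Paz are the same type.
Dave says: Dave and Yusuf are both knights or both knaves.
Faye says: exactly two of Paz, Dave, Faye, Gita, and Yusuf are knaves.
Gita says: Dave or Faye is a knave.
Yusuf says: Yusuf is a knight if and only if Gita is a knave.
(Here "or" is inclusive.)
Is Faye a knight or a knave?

Faye is a knight.

Consistent assignments: {Paz=knave, Dave=knight, Faye=knight, Gita=knave, Yusuf=knight}
In every consistent assignment, Faye is a knight.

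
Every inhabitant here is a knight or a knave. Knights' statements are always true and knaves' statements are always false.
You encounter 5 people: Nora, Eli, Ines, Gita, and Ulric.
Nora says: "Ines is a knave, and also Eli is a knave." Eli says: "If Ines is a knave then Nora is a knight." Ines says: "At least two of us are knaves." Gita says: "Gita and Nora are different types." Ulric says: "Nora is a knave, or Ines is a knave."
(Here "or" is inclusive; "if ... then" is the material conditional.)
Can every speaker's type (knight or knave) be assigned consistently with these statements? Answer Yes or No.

One consistent assignment: Nora=knave, Eli=knight, Ines=knight, Gita=knave, Ulric=knight.

Yes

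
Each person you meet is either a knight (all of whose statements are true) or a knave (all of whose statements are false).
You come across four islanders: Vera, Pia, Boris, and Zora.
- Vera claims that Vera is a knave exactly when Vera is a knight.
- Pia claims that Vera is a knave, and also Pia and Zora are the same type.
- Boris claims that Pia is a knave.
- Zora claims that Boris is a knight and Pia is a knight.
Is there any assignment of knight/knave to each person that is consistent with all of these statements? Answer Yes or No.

Checking all 16 assignments, each has at least one speaker whose statement's truth value contradicts their type.

No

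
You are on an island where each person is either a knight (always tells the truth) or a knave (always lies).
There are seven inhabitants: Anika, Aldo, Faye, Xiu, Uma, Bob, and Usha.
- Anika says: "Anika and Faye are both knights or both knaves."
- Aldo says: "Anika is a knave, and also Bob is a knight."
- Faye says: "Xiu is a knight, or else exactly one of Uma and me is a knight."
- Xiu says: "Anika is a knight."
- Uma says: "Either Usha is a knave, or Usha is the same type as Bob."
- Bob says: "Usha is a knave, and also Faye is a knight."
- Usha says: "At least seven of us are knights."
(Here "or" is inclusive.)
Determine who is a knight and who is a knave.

As a knight, Anika's statement "Anika and Faye are both knights or both knaves" should be true; it is.
Aldo (knave): "Anika is a knave, and also Bob is a knight" — false. ✓
Since Faye is a knight, "Xiu is a knight, or else exactly one of Uma and me is a knight" needs to be true, which holds.
Xiu (knight): "Anika is a knight" — true. ✓
Uma (knight): "either Usha is a knave, or Usha is the same type as Bob" — true. ✓
Bob is a knight, so "Usha is a knave, and also Faye is a knight" must be true — and it is.
Usha is a knave; "at least seven of us are knights" is false, as required.

Anika is a knight, Aldo is a knave, Faye is a knight, Xiu is a knight, Uma is a knight, Bob is a knight, and Usha is a knave.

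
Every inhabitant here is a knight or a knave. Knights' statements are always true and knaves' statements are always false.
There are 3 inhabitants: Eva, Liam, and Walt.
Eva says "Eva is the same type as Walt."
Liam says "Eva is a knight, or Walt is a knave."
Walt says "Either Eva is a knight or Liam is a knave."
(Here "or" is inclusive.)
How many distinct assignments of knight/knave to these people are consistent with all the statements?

Consistent assignments:
  Eva=knight, Liam=knight, Walt=knight
  Eva=knave, Liam=knave, Walt=knight

2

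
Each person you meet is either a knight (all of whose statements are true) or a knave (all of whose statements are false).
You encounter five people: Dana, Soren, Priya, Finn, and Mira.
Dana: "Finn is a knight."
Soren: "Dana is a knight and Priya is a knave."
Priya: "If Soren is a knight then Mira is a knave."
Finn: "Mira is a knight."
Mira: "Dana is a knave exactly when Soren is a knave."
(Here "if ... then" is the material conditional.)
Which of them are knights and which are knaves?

Since Dana is a knight, "Finn is a knight" needs to be true, which holds.
Soren is a knight; "Dana is a knight and Priya is a knave" is true, as required.
Priya is a knave; "if Soren is a knight then Mira is a knave" is False, as required.
Finn is a knight, so "Mira is a knight" must be true — and it is.
Mira is a knight; "Dana is a knave exactly when Soren is a knave" is true, as required.

Knights: Dana, Soren, Finn, and Mira. Knaves: Priya.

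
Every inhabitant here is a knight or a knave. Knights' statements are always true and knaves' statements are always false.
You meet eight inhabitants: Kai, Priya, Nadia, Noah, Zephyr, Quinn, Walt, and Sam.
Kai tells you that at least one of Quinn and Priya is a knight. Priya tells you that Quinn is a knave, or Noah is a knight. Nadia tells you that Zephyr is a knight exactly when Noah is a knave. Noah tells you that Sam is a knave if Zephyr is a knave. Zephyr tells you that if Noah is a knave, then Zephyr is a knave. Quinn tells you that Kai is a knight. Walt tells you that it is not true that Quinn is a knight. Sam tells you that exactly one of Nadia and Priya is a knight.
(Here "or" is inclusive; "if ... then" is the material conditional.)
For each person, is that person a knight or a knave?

Kai is a knight; "at least one of Quinn and Priya is a knight" is true, as required.
Priya (knight): "Quinn is a knave, or Noah is a knight" — true. ✓
As a knave, Nadia's statement "Zephyr is a knight exactly when Noah is a knave" should be false; it is.
Noah is a knight, so "Sam is a knave if Zephyr is a knave" must be true — and it is.
Zephyr is a knight, so "if Noah is a knave, then Zephyr is a knave" must be true — and it is.
Quinn is a knight, so "Kai is a knight" must be true — and it is.
As a knave, Walt's statement "it is not true that Quinn is a knight" should be false; it is.
Sam is a knight, so "exactly one of Nadia and Priya is a knight" must be true — and it is.

Kai is a knight, Priya is a knight, Nadia is a knave, Noah is a knight, Zephyr is a knight, Quinn is a knight, Walt is a knave, and Sam is a knight.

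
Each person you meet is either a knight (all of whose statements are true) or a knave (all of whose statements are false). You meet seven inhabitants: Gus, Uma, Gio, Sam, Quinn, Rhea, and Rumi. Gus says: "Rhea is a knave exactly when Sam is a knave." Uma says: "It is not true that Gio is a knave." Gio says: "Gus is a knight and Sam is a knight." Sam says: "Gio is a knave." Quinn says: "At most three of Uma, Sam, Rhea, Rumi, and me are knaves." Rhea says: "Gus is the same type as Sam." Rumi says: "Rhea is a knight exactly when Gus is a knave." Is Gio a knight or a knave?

Gio is a knave.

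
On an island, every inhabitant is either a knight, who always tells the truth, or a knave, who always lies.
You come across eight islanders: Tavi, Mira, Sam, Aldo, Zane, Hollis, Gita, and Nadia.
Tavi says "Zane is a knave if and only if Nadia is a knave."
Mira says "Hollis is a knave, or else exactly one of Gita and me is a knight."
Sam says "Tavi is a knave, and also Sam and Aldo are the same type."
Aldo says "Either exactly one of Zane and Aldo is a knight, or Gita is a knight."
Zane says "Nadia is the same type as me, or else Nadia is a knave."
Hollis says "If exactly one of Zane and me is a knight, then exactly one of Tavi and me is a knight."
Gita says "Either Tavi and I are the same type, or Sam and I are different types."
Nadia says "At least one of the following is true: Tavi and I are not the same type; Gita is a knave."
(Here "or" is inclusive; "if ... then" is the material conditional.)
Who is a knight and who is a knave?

Tavi is a knave; "Zane is a knave if and only if Nadia is a knave" is false, as required.
As a knight, Mira's statement "Hollis is a knave, or else exactly one of Gita and me is a knight" should be True; it is.
Sam is a knave, so "Tavi is a knave, and also Sam and Aldo are the same type" must be false — and it is.
Aldo (knight): "either exactly one of Zane and Aldo is a knight, or Gita is a knight" — True. ✓
Zane is a knight; "Nadia is the same type as me, or else Nadia is a knave" is True, as required.
Hollis is a knave, and the claim "if exactly one of Zane and me is a knight, then exactly one of Tavi and me is a knight" is indeed false.
Gita is a knight, and the claim "either Tavi and I are the same type, or Sam and I are different types" is indeed True.
Nadia is a knave; "at least one of the following is true: Tavi and I are not the same type; Gita is a knave" is false, as required.

Knights: Mira, Aldo, Zane, and Gita. Knaves: Tavi, Sam, Hollis, and Nadia.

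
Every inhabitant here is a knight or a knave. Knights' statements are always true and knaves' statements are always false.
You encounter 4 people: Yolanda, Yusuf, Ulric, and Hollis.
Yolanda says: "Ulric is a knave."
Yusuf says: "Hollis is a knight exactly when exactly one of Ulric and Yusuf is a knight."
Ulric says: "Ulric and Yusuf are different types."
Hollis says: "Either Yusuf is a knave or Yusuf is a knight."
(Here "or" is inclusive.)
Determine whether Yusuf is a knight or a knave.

Yusuf is a knave.

Consistent assignments: {Yolanda=knight, Yusuf=knave, Ulric=knave, Hollis=knight}
In every consistent assignment, Yusuf is a knave.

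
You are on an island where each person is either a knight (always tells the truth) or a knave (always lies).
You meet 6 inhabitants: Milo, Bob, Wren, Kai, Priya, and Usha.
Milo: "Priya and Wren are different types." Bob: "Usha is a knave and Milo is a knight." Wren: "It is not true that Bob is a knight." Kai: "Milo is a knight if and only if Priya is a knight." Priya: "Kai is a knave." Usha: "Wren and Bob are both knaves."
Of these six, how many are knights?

2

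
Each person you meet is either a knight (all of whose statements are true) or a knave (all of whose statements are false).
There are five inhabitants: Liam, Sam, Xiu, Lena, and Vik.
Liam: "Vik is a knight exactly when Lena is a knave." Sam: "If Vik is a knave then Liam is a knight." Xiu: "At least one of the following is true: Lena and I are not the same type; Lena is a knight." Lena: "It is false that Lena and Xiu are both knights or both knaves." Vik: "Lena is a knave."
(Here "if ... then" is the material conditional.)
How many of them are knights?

The unique consistent assignment is Liam=knight, Sam=knight, Xiu=knave, Lena=knave, Vik=knight.
That has 3 knights.

3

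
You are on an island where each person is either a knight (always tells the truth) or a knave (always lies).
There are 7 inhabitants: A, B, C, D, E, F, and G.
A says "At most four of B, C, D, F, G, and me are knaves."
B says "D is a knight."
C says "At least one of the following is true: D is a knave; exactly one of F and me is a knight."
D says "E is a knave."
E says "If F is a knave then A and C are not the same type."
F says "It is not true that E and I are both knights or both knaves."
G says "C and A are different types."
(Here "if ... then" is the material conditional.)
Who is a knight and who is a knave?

Since A is a knight, "at most four of B, C, D, F, G, and me are knaves" needs to be True, which holds.
B is a knight; "D is a knight" is True, as required.
As a knight, C's statement "at least one of the following is true: D is a knave; exactly one of F and me is a knight" should be True; it is.
D is a knight, and the claim "E is a knave" is indeed True.
E is a knave, so "if F is a knave then A and C are not the same type" must be False — and it is.
F is a knave; "it is not true that E and I are both knights or both knaves" is False, as required.
G is a knave; "C and A are different types" is False, as required.

A is a knight, B is a knight, C is a knight, D is a knight, E is a knave, F is a knave, and G is a knave.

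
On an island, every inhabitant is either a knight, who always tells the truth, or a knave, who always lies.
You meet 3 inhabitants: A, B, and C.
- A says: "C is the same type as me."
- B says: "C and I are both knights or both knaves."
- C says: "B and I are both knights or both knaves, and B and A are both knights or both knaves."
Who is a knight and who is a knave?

Knights: A, B, and C. Knaves: none.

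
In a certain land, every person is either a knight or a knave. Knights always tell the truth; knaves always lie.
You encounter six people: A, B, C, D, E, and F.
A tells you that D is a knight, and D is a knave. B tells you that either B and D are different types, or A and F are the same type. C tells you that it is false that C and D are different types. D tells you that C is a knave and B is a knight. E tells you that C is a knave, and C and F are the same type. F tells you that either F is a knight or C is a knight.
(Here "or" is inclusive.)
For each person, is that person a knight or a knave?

A is a knave, so "D is a knight, and D is a knave" must be False — and it is.
As a knight, B's statement "either B and D are different types, or A and F are the same type" should be True; it is.
C is a knave, so "it is false that C and D are different types" must be False — and it is.
As a knight, D's statement "C is a knave and B is a knight" should be True; it is.
E is a knight, so "C is a knave, and C and F are the same type" must be True — and it is.
As a knave, F's statement "either F is a knight or C is a knight" should be False; it is.

Knights: B, D, and E. Knaves: A, C, and F.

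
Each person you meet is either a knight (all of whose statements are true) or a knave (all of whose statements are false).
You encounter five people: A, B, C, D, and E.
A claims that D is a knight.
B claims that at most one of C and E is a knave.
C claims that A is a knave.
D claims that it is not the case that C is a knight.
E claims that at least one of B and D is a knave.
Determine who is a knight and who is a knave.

A is a knave, B is a knight, C is a knight, D is a knave, and E is a knight.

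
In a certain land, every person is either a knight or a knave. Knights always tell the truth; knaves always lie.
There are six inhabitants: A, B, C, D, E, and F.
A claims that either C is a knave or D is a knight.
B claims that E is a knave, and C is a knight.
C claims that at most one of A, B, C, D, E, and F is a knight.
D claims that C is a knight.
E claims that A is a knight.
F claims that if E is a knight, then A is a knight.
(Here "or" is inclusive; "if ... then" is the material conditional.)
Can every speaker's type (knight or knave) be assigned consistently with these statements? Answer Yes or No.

Yes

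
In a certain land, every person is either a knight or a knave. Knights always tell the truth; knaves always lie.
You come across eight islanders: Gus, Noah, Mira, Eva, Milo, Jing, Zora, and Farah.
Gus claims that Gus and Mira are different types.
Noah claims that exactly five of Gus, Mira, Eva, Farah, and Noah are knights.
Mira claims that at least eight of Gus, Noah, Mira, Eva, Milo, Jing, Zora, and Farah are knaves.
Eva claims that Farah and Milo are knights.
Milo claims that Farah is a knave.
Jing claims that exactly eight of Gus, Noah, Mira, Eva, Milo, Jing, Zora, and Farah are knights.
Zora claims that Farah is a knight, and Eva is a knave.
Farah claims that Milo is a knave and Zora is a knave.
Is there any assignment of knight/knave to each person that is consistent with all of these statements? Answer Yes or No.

One consistent assignment: Gus=knight, Noah=knave, Mira=knave, Eva=knave, Milo=knight, Jing=knave, Zora=knave, Farah=knave.

Yes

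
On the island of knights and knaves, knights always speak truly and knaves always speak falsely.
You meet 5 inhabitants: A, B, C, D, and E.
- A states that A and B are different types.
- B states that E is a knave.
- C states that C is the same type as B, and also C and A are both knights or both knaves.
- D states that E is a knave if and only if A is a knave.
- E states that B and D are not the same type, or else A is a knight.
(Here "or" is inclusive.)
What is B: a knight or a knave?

B is a knave.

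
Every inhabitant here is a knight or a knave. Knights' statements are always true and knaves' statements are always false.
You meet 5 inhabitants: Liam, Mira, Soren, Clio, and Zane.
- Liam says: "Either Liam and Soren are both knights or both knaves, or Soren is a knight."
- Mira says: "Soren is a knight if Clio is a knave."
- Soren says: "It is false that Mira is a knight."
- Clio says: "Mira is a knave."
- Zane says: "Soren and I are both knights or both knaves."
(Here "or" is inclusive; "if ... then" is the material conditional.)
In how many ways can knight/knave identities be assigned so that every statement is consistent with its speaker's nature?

0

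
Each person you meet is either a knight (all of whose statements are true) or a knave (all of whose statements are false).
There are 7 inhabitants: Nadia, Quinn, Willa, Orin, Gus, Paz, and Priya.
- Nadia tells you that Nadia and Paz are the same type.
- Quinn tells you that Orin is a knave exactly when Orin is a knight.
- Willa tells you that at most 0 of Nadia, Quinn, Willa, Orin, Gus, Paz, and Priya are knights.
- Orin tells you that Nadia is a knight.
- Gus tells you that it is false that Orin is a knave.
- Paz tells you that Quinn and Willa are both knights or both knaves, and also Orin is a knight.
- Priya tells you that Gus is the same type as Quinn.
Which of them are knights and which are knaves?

Nadia is a knight, Quinn is a knave, Willa is a knave, Orin is a knight, Gus is a knight, Paz is a knight, and Priya is a knave.

Since Nadia is a knight, "Nadia and Paz are the same type" needs to be True, which holds.
Quinn is a knave, so "Orin is a knave exactly when Orin is a knight" must be False — and it is.
Willa is a knave, and the claim "at most 0 of Nadia, Quinn, Willa, Orin, Gus, Paz, and Priya are knights" is indeed False.
Orin is a knight; "Nadia is a knight" is True, as required.
Gus is a knight, and the claim "it is false that Orin is a knave" is indeed True.
Paz is a knight; "Quinn and Willa are both knights or both knaves, and also Orin is a knight" is True, as required.
Priya is a knave; "Gus is the same type as Quinn" is False, as required.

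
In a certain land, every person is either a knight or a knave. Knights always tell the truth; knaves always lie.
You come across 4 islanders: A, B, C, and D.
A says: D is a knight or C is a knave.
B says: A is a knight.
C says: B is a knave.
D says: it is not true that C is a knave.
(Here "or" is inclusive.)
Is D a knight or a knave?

D is a knave.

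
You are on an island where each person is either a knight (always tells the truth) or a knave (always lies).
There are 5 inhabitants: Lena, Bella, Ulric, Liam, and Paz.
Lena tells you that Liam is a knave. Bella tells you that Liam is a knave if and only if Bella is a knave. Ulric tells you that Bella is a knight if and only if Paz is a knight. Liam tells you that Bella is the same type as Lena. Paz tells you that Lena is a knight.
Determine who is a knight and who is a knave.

Lena is a knave, Bella is a knave, Ulric is a knight, Liam is a knight, and Paz is a knave.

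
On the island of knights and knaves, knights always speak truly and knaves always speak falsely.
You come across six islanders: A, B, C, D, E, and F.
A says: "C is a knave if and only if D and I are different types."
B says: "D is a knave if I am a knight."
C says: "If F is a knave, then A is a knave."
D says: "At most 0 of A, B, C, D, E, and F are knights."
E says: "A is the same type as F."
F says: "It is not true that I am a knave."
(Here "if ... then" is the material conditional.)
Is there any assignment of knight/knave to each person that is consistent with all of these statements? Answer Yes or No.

Yes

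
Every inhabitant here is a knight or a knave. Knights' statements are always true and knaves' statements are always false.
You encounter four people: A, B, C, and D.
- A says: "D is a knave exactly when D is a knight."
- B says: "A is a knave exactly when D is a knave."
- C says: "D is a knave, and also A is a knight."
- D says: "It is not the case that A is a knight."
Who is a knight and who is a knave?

Since A is a knave, "D is a knave exactly when D is a knight" needs to be False, which holds.
B is a knave, so "A is a knave exactly when D is a knave" must be False — and it is.
As a knave, C's statement "D is a knave, and also A is a knight" should be False; it is.
Since D is a knight, "it is not the case that A is a knight" needs to be true, which holds.

A is a knave, B is a knave, C is a knave, and D is a knight.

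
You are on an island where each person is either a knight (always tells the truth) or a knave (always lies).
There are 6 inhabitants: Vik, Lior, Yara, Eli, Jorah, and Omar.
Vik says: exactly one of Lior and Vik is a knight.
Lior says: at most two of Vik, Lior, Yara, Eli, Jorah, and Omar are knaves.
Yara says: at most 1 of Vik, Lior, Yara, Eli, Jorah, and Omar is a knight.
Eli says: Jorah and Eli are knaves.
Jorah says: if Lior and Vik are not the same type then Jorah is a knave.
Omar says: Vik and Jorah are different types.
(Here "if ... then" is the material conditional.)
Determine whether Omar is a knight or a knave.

Omar is a knight.

Consistent assignments: {Vik=knave, Lior=knave, Yara=knave, Eli=knave, Jorah=knight, Omar=knight}
In every consistent assignment, Omar is a knight.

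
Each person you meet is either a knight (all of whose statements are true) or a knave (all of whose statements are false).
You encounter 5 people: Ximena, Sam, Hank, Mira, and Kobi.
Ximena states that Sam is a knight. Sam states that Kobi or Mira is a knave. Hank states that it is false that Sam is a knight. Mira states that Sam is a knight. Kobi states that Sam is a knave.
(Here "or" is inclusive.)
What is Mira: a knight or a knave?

Mira is a knight.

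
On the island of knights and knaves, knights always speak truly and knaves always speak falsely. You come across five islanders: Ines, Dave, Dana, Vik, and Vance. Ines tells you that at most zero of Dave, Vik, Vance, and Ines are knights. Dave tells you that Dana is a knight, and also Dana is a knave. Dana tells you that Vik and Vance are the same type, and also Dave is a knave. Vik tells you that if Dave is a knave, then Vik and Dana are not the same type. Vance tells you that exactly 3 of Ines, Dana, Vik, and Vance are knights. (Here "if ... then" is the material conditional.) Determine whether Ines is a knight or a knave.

Ines is a knave.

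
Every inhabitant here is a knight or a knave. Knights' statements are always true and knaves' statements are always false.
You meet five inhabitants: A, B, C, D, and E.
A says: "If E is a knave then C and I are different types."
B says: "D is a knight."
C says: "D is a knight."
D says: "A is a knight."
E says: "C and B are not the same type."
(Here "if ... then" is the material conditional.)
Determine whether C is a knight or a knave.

C is a knave.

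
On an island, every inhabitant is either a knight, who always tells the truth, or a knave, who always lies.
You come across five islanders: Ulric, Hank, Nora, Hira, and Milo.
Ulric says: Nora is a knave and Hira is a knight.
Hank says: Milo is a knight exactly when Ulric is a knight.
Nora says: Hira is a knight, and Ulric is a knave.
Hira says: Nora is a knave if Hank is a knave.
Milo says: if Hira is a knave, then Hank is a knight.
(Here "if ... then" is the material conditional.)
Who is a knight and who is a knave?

Ulric is a knight, Hank is a knight, Nora is a knave, Hira is a knight, and Milo is a knight.

Suppose Ulric is a knave. Then Ulric's statement "Nora is a knave and Hira is a knight" would have to be false. Checking the 16 ways to assign the others, none is consistent with every speaker.
(For instance, with Hank=knight, Nora=knave, Hira=knight, Milo=knight, Ulric's claim "Nora is a knave and Hira is a knight" comes out true where it would need to be false.)
So Ulric must be a knight, making "Nora is a knave and Hira is a knight" true. Taking Ulric=knight, Hank=knight, Nora=knave, Hira=knight, Milo=knight, each remaining statement checks out:
  Hank (knight): "Milo is a knight exactly when Ulric is a knight" — true. ✓
  Nora (knave): "Hira is a knight, and Ulric is a knave" — false. ✓
  Hira (knight): "Nora is a knave if Hank is a knave" — true. ✓
  Milo (knight): "if Hira is a knave, then Hank is a knight" — true. ✓
This is the unique consistent assignment.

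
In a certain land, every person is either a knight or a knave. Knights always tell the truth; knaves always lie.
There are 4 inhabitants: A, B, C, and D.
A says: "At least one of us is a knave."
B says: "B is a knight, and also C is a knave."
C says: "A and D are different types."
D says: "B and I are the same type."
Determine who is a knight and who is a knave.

Suppose A is a knave. Then A's statement "at least one of us is a knave" would have to be false. Checking the 8 ways to assign the others, none is consistent with every speaker.
(For instance, with B=knight, C=knave, D=knight, A's claim "at least one of us is a knave" comes out true where it would need to be false.)
So A must be a knight, making "at least one of us is a knave" true. Taking A=knight, B=knight, C=knave, D=knight, each remaining statement checks out:
  B (knight): "B is a knight, and also C is a knave" — true. ✓
  C (knave): "A and D are different types" — false. ✓
  D (knight): "B and I are the same type" — true. ✓
This is the unique consistent assignment.

A is a knight, B is a knight, C is a knave, and D is a knight.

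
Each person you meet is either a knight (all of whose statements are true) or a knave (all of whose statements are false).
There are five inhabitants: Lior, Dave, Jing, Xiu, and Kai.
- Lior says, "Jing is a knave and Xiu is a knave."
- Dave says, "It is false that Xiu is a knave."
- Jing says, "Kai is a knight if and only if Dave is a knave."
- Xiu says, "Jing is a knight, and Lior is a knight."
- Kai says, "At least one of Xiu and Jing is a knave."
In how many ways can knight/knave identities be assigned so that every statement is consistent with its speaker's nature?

1

Consistent assignments:
  Lior=knave, Dave=knave, Jing=knight, Xiu=knave, Kai=knight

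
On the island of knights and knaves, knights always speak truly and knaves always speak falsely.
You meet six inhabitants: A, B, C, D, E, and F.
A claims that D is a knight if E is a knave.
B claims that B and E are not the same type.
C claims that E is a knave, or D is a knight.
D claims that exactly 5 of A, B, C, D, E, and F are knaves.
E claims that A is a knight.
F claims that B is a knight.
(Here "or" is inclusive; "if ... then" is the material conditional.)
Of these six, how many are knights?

3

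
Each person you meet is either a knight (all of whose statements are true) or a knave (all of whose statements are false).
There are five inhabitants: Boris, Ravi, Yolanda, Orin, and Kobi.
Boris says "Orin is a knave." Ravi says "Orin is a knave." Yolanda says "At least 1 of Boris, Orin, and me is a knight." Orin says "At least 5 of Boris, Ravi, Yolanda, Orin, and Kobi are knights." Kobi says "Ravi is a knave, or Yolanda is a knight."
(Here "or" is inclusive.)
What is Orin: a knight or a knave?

Orin is a knave.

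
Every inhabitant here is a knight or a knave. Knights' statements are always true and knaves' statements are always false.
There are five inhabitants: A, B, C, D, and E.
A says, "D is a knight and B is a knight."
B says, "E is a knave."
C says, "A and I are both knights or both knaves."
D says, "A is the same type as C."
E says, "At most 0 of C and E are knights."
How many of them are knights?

4

The unique consistent assignment is A=knight, B=knight, C=knight, D=knight, E=knave.
That has 4 knights.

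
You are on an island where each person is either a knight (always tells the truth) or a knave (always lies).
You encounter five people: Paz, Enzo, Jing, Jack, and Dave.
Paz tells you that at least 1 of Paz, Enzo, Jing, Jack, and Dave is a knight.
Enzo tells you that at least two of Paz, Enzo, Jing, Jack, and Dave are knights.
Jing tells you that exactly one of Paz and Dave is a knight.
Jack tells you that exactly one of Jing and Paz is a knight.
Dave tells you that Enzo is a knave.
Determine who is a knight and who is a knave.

Paz is a knight, Enzo is a knight, Jing is a knight, Jack is a knave, and Dave is a knave.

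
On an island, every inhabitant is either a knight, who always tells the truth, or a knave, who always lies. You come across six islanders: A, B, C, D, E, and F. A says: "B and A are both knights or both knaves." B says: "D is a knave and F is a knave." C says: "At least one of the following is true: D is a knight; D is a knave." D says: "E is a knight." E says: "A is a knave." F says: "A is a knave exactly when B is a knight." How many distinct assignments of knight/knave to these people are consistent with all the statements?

1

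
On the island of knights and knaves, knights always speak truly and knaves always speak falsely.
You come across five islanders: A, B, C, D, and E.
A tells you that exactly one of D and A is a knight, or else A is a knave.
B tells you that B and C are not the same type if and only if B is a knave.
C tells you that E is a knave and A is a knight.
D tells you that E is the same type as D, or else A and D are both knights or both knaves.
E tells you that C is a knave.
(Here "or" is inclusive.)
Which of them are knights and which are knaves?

A is a knight, B is a knave, C is a knave, D is a knave, and E is a knight.

Since A is a knight, "exactly one of D and A is a knight, or else A is a knave" needs to be true, which holds.
Since B is a knave, "B and C are not the same type if and only if B is a knave" needs to be false, which holds.
Since C is a knave, "E is a knave and A is a knight" needs to be false, which holds.
D is a knave; "E is the same type as D, or else A and D are both knights or both knaves" is false, as required.
E (knight): "C is a knave" — true. ✓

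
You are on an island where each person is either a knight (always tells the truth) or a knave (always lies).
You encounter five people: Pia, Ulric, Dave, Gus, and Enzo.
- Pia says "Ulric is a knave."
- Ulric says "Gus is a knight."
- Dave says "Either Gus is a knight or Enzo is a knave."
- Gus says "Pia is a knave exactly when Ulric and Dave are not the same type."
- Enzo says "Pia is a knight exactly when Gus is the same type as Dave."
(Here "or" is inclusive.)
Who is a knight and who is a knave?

Knights: Pia and Dave. Knaves: Ulric, Gus, and Enzo.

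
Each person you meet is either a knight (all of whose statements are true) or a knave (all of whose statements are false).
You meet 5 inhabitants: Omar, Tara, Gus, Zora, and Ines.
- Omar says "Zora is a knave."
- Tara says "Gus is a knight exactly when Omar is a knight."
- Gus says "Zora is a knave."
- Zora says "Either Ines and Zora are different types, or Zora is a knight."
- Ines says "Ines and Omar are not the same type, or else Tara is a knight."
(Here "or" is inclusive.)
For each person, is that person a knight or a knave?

Omar is a knave, Tara is a knight, Gus is a knave, Zora is a knight, and Ines is a knight.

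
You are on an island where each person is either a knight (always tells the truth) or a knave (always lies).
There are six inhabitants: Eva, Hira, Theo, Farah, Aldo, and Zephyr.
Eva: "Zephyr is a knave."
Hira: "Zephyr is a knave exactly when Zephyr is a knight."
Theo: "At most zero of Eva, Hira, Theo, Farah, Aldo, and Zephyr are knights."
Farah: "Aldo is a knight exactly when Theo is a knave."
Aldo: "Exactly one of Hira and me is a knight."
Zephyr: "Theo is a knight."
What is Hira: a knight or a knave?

Consistent assignments: {Eva=knight, Hira=knave, Theo=knave, Farah=knight, Aldo=knight, Zephyr=knave}; {Eva=knight, Hira=knave, Theo=knave, Farah=knave, Aldo=knave, Zephyr=knave}
In every consistent assignment, Hira is a knave.

Hira is a knave.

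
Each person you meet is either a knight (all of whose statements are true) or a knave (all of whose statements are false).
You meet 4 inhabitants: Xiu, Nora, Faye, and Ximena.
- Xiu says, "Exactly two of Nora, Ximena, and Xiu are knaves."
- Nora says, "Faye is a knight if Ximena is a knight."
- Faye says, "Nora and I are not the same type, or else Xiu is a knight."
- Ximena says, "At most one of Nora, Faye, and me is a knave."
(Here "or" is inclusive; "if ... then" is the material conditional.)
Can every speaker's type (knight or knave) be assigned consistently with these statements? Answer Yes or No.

Checking all 16 assignments, each has at least one speaker whose statement's truth value contradicts their type.

No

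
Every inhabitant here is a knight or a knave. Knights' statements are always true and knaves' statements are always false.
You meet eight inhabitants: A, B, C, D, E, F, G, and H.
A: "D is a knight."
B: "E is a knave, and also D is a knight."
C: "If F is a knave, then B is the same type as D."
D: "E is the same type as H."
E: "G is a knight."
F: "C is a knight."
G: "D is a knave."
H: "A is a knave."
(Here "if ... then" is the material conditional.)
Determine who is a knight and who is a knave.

A is a knight; "D is a knight" is true, as required.
B is a knight, so "E is a knave, and also D is a knight" must be true — and it is.
Since C is a knight, "if F is a knave, then B is the same type as D" needs to be true, which holds.
D is a knight, so "E is the same type as H" must be true — and it is.
As a knave, E's statement "G is a knight" should be false; it is.
F is a knight, so "C is a knight" must be true — and it is.
G is a knave, so "D is a knave" must be false — and it is.
H is a knave; "A is a knave" is false, as required.

Knights: A, B, C, D, and F. Knaves: E, G, and H.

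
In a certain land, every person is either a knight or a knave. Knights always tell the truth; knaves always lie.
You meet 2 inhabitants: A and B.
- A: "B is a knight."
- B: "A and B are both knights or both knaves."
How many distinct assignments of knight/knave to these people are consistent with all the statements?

1

Consistent assignments:
  A=knight, B=knight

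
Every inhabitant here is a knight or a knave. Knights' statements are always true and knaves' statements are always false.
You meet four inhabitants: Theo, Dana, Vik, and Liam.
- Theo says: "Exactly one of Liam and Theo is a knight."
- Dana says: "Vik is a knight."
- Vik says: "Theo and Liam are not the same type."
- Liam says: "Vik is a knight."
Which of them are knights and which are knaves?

Theo is a knave, Dana is a knave, Vik is a knave, and Liam is a knave.

Theo is a knave, so "exactly one of Liam and Theo is a knight" must be False — and it is.
Dana is a knave; "Vik is a knight" is False, as required.
Vik is a knave, so "Theo and Liam are not the same type" must be False — and it is.
As a knave, Liam's statement "Vik is a knight" should be False; it is.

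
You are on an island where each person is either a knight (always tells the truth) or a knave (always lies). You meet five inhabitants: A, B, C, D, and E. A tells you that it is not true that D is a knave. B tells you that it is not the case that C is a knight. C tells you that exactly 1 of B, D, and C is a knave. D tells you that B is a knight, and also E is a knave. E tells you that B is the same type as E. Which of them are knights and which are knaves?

A is a knave, B is a knight, C is a knave, D is a knave, and E is a knight.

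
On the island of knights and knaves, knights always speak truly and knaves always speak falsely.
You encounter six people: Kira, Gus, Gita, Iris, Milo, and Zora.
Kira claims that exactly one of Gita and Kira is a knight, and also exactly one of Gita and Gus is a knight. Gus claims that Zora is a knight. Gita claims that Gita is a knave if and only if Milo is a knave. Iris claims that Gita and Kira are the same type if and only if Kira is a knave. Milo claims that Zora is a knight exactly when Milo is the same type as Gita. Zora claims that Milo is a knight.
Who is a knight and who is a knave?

Kira is a knave; "exactly one of Gita and Kira is a knight, and also exactly one of Gita and Gus is a knight" is False, as required.
Gus is a knight, so "Zora is a knight" must be true — and it is.
Gita is a knight; "Gita is a knave if and only if Milo is a knave" is true, as required.
Iris (knave): "Gita and Kira are the same type if and only if Kira is a knave" — False. ✓
Since Milo is a knight, "Zora is a knight exactly when Milo is the same type as Gita" needs to be true, which holds.
Since Zora is a knight, "Milo is a knight" needs to be true, which holds.

Knights: Gus, Gita, Milo, and Zora. Knaves: Kira and Iris.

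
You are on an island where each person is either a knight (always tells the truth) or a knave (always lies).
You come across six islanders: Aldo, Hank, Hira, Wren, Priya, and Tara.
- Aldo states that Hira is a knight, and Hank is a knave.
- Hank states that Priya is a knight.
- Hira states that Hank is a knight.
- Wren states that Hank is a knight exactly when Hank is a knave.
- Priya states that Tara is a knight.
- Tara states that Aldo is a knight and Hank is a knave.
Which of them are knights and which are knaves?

Aldo is a knave, Hank is a knave, Hira is a knave, Wren is a knave, Priya is a knave, and Tara is a knave.

Aldo is a knave, so "Hira is a knight, and Hank is a knave" must be False — and it is.
As a knave, Hank's statement "Priya is a knight" should be False; it is.
Hira is a knave, so "Hank is a knight" must be False — and it is.
Wren is a knave, so "Hank is a knight exactly when Hank is a knave" must be False — and it is.
Since Priya is a knave, "Tara is a knight" needs to be False, which holds.
Tara is a knave, so "Aldo is a knight and Hank is a knave" must be False — and it is.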